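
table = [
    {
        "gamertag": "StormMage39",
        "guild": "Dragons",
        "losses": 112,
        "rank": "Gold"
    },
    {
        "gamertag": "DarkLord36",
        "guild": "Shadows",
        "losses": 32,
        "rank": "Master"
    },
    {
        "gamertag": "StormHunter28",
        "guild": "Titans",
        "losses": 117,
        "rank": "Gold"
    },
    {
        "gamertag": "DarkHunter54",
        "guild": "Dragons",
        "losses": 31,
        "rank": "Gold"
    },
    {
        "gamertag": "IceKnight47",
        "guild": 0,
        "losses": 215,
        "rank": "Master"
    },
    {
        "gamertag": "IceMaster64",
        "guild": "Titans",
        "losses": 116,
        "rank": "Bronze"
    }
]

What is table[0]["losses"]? 112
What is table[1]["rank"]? "Master"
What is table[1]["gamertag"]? "DarkLord36"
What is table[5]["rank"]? "Bronze"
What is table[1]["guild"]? "Shadows"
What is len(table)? 6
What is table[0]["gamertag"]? "StormMage39"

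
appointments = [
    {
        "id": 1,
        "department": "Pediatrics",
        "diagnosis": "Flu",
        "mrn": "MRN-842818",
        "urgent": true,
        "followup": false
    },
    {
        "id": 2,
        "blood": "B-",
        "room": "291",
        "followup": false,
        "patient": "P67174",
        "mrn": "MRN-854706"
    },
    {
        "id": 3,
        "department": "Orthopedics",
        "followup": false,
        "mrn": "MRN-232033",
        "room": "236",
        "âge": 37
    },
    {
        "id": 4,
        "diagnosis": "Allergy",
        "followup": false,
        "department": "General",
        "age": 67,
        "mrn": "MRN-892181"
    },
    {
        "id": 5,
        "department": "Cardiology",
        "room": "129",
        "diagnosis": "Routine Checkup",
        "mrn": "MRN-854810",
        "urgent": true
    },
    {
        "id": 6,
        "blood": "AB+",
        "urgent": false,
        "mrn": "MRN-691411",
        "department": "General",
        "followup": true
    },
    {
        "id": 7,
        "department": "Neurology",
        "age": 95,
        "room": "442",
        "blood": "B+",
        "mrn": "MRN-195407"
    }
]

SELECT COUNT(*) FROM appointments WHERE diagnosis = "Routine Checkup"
1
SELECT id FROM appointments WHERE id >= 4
[4, 5, 6, 7]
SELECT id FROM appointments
[1, 2, 3, 4, 5, 6, 7]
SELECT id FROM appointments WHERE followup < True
[1, 2, 3, 4]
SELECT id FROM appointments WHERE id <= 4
[1, 2, 3, 4]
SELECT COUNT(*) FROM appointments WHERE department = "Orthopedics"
1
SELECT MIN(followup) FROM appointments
False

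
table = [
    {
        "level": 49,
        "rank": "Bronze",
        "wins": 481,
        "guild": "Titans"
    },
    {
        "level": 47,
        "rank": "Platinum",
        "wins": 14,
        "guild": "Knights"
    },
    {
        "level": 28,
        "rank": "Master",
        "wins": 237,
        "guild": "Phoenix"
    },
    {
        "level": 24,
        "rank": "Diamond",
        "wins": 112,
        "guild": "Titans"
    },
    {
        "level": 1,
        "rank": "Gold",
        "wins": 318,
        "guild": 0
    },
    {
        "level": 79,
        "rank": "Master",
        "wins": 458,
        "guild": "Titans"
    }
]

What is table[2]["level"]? 28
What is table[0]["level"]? 49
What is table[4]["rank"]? "Gold"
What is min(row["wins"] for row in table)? 14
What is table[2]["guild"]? "Phoenix"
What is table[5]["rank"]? "Master"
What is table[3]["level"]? 24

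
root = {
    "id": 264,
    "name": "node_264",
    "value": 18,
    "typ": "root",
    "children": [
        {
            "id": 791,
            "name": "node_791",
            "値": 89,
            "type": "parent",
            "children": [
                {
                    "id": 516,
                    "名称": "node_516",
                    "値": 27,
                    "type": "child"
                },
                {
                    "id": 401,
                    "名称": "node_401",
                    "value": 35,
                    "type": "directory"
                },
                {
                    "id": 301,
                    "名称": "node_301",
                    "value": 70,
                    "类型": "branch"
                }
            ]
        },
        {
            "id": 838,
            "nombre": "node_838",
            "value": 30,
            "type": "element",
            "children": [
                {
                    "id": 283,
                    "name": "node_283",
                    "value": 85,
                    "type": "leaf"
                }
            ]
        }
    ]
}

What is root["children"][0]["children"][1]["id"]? 401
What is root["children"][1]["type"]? "element"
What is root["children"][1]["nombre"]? "node_838"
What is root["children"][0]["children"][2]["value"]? 70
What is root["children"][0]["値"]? 89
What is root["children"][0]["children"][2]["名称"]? "node_301"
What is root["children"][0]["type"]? "parent"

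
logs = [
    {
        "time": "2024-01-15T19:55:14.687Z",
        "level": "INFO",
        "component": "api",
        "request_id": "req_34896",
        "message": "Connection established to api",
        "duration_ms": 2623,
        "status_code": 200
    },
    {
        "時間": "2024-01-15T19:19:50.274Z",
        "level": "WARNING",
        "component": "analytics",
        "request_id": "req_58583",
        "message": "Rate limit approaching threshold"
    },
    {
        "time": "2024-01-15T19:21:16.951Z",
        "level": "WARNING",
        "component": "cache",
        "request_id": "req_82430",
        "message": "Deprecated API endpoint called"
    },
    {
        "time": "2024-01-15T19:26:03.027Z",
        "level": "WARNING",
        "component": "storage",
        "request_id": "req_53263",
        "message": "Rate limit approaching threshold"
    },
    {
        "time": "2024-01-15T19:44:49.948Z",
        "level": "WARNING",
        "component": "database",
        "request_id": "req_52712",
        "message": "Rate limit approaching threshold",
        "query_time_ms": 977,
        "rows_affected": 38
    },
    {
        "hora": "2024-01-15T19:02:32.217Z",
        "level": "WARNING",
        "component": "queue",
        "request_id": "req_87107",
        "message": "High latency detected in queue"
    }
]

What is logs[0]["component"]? "api"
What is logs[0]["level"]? "INFO"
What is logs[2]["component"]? "cache"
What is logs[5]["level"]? "WARNING"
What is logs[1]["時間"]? "2024-01-15T19:19:50.274Z"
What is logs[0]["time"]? "2024-01-15T19:55:14.687Z"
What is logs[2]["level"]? "WARNING"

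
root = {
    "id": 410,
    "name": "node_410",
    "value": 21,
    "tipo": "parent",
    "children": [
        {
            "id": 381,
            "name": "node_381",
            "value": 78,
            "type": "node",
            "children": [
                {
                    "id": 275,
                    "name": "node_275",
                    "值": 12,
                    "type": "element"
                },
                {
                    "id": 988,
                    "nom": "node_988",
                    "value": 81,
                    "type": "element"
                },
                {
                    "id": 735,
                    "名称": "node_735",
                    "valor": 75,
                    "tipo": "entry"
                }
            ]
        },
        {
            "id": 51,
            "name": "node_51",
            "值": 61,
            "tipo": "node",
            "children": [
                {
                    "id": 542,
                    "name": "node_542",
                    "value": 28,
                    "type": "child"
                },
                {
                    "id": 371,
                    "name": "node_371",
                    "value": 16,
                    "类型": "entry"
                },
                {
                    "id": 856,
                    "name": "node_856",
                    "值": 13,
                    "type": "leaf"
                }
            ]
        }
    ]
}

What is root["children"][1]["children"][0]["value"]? 28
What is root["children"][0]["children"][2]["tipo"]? "entry"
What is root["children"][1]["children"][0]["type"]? "child"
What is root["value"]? 21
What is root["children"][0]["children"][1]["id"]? 988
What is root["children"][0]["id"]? 381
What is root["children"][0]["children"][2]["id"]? 735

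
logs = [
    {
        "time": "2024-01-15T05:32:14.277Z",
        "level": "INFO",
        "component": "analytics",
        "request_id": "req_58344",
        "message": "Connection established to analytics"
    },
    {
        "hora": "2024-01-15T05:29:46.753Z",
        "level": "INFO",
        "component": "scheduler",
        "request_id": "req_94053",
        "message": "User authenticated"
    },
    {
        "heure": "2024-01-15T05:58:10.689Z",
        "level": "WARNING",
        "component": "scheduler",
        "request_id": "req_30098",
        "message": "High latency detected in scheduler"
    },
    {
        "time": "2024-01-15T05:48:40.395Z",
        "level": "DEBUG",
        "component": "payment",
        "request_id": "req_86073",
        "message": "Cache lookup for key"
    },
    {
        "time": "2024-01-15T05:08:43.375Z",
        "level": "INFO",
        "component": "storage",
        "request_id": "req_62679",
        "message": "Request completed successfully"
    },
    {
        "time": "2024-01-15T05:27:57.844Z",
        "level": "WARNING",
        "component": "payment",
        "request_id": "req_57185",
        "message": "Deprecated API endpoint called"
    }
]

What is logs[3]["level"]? "DEBUG"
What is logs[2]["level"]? "WARNING"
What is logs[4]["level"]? "INFO"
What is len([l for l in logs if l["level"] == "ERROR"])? 0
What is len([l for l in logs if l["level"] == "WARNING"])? 2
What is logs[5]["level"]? "WARNING"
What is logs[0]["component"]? "analytics"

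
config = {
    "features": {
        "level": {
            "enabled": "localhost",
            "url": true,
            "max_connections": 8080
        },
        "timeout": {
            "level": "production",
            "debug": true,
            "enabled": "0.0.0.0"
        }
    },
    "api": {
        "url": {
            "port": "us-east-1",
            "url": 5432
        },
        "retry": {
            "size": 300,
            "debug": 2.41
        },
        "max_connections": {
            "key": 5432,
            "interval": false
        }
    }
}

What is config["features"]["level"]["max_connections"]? 8080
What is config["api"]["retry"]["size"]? 300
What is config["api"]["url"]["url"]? 5432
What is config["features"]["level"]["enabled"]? "localhost"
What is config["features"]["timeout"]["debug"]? True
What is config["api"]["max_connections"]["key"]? 5432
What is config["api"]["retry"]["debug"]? 2.41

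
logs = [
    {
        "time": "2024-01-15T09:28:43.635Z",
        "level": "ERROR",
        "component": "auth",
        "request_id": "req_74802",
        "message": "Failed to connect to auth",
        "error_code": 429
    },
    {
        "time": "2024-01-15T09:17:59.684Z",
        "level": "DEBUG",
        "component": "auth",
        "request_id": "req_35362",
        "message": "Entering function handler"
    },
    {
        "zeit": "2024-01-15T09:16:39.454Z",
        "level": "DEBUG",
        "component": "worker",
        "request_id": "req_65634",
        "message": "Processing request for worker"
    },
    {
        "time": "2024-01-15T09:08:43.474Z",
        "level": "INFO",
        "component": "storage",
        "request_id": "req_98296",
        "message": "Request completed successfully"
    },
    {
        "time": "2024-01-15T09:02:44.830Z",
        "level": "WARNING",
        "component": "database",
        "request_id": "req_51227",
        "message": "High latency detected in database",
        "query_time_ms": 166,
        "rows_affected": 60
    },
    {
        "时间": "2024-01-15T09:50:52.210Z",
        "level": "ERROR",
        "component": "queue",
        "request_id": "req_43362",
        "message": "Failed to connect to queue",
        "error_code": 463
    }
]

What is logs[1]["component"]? "auth"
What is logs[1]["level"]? "DEBUG"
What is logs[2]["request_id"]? "req_65634"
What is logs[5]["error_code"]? 463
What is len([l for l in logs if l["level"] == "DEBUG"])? 2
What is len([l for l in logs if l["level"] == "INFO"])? 1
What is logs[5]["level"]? "ERROR"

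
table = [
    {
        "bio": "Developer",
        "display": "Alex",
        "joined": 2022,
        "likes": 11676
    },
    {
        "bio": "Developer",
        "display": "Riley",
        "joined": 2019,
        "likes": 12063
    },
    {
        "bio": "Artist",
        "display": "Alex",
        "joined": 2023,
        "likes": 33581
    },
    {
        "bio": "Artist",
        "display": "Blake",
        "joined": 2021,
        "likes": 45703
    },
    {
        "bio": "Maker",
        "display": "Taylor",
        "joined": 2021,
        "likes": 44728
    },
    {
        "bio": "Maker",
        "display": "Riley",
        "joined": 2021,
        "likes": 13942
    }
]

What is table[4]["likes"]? 44728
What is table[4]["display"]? "Taylor"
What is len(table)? 6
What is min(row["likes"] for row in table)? 11676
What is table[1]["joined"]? 2019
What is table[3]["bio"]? "Artist"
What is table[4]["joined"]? 2021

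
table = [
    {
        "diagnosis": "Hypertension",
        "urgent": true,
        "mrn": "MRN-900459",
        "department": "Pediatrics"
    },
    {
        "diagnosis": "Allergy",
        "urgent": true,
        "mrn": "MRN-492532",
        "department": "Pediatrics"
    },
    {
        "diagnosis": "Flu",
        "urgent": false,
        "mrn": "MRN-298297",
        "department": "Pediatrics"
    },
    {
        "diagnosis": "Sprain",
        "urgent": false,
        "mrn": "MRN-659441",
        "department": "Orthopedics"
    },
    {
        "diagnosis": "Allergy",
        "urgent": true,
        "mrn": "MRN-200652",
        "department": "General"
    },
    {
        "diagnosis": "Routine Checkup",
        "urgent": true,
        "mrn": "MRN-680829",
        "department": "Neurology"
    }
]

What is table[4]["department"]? "General"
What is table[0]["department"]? "Pediatrics"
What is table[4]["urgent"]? True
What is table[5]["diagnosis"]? "Routine Checkup"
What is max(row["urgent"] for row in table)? True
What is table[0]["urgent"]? True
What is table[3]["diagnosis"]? "Sprain"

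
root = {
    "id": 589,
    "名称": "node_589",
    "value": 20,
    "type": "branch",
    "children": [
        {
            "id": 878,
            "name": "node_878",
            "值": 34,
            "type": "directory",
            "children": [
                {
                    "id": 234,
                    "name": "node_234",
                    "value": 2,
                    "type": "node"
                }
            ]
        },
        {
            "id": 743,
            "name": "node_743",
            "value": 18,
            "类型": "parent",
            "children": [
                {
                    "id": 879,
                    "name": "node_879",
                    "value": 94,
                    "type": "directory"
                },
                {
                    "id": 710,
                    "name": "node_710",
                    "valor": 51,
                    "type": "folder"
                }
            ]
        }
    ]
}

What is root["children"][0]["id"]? 878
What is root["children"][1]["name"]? "node_743"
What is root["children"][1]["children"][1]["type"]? "folder"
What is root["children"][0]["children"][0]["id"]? 234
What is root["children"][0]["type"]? "directory"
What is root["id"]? 589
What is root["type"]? "branch"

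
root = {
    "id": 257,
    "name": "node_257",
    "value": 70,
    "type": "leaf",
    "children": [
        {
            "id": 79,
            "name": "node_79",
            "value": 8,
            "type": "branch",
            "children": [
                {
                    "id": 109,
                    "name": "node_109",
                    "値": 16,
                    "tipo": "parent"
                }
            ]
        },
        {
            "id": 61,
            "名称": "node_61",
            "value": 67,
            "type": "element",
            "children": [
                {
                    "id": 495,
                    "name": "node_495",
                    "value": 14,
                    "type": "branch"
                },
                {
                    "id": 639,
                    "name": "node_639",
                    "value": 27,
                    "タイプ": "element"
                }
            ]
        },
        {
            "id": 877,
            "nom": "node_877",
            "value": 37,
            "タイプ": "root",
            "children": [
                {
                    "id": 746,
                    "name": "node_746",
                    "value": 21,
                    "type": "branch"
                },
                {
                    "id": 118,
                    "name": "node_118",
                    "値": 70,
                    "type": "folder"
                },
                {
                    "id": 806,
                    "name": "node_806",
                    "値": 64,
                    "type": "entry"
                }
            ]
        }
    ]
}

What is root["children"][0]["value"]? 8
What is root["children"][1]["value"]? 67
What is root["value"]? 70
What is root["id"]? 257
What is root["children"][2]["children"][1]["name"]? "node_118"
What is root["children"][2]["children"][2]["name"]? "node_806"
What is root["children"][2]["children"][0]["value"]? 21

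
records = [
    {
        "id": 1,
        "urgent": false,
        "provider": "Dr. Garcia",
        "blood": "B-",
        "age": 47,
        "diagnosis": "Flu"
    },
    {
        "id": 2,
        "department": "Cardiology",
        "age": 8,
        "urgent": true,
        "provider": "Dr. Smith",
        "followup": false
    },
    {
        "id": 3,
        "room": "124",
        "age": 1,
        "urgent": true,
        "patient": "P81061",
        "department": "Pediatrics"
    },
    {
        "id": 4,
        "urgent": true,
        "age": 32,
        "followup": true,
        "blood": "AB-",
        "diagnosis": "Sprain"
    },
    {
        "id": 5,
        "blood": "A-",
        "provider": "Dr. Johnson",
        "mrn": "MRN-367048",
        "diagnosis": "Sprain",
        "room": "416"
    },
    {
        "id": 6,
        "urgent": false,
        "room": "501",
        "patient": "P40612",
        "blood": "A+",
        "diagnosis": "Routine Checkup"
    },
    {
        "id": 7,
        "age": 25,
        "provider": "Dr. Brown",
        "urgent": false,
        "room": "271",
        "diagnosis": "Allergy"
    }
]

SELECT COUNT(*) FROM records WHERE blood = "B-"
1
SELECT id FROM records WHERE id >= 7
[7]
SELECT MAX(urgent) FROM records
True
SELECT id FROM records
[1, 2, 3, 4, 5, 6, 7]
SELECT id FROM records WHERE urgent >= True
[2, 3, 4]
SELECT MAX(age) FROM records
47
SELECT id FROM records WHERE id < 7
[1, 2, 3, 4, 5, 6]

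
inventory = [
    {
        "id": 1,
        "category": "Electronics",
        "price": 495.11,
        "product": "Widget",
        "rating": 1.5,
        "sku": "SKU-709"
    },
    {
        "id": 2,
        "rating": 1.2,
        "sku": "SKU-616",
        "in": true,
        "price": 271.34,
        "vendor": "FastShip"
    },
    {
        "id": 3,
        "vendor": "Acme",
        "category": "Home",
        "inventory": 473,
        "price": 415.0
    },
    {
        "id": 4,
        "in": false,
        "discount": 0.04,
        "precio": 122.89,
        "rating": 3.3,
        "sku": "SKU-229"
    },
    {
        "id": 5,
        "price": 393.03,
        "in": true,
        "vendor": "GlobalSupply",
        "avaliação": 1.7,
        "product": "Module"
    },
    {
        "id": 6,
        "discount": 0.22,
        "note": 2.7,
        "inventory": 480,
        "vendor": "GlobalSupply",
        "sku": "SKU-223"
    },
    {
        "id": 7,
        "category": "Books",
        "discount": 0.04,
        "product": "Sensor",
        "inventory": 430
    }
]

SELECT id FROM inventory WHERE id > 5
[6, 7]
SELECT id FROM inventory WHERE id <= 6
[1, 2, 3, 4, 5, 6]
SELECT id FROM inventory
[1, 2, 3, 4, 5, 6, 7]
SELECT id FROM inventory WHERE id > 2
[3, 4, 5, 6, 7]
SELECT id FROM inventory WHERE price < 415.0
[2, 5]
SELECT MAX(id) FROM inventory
7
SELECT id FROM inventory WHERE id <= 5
[1, 2, 3, 4, 5]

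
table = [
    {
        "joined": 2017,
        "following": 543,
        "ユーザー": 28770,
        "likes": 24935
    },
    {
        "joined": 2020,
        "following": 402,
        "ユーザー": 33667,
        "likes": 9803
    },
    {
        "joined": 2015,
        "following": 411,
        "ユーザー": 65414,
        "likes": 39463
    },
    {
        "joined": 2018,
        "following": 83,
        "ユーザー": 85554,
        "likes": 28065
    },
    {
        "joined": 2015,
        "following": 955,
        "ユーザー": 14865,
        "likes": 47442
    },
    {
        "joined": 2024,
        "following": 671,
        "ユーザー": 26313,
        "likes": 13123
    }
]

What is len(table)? 6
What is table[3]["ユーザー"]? 85554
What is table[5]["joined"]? 2024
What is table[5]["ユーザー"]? 26313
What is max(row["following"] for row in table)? 955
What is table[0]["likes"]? 24935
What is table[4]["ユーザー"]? 14865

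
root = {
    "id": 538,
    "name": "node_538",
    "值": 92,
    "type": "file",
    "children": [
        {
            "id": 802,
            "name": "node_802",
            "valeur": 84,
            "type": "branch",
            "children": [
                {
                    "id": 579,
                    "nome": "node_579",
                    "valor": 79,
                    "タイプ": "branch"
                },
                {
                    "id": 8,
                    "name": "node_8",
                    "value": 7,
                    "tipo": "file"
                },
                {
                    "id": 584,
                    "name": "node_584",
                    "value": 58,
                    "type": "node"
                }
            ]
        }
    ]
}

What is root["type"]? "file"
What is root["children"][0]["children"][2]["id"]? 584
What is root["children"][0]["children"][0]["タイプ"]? "branch"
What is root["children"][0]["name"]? "node_802"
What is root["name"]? "node_538"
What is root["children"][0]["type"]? "branch"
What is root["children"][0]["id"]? 802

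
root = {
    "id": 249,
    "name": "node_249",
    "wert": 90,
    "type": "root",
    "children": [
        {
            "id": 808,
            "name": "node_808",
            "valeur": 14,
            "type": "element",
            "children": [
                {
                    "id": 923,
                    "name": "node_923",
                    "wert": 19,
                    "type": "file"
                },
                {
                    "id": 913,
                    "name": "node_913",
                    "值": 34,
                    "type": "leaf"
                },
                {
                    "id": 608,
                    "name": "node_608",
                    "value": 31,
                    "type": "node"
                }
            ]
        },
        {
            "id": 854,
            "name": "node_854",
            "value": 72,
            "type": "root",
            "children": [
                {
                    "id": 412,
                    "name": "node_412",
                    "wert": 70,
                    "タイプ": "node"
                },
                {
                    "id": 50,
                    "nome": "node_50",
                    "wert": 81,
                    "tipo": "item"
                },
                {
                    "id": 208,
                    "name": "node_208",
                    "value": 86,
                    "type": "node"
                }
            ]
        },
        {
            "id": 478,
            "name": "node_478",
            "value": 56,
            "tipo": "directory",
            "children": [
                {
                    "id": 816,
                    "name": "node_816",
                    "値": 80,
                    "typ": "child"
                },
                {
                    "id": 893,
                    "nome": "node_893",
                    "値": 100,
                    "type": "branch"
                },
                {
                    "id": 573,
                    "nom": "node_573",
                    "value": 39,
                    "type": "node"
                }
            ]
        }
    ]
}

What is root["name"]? "node_249"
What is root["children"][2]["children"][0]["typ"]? "child"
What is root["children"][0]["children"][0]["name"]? "node_923"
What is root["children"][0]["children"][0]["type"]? "file"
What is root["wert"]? 90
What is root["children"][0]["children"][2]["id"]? 608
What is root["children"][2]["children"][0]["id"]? 816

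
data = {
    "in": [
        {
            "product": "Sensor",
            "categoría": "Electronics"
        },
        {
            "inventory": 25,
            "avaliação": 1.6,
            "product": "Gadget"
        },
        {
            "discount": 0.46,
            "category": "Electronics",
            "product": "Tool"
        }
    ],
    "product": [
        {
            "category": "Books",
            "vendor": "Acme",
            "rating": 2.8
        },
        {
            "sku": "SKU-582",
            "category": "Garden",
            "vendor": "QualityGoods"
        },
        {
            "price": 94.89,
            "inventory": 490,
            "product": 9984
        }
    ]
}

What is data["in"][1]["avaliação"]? 1.6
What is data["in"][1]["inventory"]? 25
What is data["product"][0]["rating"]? 2.8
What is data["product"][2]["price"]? 94.89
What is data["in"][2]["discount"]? 0.46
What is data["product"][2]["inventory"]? 490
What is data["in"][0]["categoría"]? "Electronics"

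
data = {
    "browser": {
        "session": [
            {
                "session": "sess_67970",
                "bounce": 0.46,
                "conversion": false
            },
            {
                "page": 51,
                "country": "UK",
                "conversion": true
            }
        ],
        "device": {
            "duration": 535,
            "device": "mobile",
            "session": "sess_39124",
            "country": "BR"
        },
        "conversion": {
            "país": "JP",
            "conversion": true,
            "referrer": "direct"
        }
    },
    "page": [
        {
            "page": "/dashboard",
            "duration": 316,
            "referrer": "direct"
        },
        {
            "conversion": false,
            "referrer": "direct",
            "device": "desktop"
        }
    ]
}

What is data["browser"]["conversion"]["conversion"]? True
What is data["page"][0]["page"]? "/dashboard"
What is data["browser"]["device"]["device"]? "mobile"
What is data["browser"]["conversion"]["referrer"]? "direct"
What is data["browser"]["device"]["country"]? "BR"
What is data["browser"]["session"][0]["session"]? "sess_67970"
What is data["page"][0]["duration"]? 316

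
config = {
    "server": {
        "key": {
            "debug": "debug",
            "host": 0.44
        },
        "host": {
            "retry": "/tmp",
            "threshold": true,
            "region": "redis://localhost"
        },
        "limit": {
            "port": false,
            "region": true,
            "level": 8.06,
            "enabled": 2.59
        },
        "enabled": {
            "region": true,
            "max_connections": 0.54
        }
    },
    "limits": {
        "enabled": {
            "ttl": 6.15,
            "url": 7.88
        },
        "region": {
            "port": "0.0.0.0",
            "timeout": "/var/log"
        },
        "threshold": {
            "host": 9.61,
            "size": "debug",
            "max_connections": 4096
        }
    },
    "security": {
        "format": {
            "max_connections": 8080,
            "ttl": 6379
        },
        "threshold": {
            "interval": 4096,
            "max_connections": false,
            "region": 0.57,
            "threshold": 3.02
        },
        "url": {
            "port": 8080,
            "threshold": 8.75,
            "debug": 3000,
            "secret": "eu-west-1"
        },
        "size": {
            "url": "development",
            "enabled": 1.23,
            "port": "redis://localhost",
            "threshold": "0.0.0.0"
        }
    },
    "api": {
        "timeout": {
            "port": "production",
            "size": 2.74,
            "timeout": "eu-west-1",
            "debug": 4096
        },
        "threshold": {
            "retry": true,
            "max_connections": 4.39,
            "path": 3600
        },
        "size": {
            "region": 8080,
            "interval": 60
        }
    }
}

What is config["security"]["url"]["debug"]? 3000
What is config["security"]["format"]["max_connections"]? 8080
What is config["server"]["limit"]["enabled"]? 2.59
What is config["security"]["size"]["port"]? "redis://localhost"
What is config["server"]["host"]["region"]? "redis://localhost"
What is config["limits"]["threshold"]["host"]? 9.61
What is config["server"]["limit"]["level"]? 8.06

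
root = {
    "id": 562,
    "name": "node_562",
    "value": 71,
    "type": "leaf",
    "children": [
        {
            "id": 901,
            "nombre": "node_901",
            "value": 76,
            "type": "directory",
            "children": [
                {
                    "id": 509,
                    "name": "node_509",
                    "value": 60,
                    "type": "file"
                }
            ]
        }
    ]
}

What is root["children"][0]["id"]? 901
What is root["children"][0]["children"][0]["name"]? "node_509"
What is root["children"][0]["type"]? "directory"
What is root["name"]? "node_562"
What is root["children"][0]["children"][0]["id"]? 509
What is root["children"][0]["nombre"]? "node_901"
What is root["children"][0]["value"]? 76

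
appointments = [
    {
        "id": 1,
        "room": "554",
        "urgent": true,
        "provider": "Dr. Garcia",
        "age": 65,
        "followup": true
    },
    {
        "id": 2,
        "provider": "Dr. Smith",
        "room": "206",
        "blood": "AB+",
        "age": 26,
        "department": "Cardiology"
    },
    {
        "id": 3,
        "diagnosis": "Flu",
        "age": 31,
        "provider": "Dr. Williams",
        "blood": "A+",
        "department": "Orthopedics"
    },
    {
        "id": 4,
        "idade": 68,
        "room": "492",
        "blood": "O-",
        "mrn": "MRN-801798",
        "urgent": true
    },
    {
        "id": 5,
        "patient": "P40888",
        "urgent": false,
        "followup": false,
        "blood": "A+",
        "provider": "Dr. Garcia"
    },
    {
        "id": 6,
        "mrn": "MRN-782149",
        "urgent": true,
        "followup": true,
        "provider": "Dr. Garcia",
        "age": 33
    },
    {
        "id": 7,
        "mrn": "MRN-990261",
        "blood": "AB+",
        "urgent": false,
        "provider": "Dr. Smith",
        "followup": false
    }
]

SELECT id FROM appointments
[1, 2, 3, 4, 5, 6, 7]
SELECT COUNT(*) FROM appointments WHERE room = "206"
1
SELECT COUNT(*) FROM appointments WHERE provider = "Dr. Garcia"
3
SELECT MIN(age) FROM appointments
26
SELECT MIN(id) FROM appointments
1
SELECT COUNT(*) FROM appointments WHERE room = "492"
1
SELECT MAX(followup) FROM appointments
True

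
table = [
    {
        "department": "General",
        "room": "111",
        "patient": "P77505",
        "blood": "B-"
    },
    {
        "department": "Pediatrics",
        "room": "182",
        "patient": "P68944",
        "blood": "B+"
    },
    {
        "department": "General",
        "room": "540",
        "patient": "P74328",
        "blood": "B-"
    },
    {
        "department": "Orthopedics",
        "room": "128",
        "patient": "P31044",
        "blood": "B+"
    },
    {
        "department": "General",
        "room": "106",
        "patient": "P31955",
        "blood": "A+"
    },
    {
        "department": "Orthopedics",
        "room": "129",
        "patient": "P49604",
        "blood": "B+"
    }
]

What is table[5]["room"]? "129"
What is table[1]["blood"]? "B+"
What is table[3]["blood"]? "B+"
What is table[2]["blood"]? "B-"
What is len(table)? 6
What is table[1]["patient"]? "P68944"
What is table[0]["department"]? "General"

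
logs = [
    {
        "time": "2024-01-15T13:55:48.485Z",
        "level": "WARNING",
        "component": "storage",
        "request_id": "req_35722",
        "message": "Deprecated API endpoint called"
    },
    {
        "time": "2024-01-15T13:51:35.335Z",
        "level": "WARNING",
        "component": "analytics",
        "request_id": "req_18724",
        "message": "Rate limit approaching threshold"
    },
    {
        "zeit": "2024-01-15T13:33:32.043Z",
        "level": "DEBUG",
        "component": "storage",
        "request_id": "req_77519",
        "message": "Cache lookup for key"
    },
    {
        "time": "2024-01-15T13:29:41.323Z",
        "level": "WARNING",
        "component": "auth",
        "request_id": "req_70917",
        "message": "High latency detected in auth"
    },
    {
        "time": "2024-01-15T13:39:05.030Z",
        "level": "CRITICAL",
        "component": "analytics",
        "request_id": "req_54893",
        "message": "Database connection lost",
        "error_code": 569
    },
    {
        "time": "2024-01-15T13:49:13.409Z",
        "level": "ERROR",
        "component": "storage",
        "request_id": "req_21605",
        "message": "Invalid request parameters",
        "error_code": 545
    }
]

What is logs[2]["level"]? "DEBUG"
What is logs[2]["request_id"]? "req_77519"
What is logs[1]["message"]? "Rate limit approaching threshold"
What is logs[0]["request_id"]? "req_35722"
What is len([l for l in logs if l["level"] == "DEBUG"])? 1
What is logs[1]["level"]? "WARNING"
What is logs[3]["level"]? "WARNING"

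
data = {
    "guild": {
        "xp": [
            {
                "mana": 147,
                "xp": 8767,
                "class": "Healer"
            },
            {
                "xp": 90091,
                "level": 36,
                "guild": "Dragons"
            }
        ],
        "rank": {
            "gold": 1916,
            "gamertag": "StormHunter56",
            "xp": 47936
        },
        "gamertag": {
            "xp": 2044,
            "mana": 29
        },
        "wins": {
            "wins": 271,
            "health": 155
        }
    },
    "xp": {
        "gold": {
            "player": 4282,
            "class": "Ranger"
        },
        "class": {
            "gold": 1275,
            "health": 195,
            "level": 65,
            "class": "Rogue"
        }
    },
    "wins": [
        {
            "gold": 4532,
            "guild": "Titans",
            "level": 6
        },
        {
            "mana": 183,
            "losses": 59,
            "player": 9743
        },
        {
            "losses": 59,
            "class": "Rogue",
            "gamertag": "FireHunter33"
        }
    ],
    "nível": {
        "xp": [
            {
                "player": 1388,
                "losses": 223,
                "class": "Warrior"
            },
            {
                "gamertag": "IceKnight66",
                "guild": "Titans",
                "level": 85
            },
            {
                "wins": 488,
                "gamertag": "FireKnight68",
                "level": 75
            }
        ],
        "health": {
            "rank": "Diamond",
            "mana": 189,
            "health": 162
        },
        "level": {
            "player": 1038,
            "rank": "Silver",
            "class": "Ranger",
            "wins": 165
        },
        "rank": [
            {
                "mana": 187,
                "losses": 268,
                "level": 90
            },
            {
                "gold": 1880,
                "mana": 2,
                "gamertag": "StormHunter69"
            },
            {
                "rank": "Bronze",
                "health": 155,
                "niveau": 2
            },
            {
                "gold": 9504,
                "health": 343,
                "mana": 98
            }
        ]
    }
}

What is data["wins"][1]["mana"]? 183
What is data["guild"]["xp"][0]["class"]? "Healer"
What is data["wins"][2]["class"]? "Rogue"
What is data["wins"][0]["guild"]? "Titans"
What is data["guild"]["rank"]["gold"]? 1916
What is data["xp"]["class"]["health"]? 195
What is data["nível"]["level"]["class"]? "Ranger"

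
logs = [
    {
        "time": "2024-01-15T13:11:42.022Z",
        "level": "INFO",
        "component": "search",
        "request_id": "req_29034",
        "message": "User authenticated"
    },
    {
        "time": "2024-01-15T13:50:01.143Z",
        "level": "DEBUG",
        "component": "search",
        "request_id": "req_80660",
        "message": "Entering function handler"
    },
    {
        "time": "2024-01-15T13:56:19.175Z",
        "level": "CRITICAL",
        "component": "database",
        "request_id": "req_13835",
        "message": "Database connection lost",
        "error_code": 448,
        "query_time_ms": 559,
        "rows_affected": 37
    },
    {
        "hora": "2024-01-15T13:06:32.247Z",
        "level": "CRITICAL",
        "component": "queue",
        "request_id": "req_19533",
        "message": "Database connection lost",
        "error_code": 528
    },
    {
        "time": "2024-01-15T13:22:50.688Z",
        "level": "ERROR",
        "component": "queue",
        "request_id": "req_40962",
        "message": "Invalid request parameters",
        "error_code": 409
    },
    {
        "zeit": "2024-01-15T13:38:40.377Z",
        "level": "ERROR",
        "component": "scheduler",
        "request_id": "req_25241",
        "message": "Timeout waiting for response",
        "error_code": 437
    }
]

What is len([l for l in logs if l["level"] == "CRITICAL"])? 2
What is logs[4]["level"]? "ERROR"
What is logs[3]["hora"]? "2024-01-15T13:06:32.247Z"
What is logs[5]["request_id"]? "req_25241"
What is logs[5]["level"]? "ERROR"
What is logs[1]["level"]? "DEBUG"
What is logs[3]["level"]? "CRITICAL"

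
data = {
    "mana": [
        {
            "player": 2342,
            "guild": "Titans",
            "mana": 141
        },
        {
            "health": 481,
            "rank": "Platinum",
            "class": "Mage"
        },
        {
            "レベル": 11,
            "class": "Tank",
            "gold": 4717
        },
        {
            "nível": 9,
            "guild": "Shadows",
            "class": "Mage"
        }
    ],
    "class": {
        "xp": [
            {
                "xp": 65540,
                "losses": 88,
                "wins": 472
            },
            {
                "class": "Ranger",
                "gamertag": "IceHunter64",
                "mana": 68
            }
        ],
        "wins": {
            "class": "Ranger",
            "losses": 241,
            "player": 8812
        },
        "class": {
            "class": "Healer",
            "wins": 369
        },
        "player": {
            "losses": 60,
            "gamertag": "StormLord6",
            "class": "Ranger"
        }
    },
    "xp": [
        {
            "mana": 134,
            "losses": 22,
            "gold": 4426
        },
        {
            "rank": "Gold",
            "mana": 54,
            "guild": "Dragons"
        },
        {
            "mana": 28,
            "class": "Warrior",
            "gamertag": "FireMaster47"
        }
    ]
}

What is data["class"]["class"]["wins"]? 369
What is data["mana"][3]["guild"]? "Shadows"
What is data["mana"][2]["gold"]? 4717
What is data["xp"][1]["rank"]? "Gold"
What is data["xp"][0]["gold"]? 4426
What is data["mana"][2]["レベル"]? 11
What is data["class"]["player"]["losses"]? 60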